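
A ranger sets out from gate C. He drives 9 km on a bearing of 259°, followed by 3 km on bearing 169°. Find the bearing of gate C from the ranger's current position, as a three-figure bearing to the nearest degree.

061°

Leg 1 (259°, 9 km): east 9 sin 259° = -8.83, north 9 cos 259° = -1.72
Leg 2 (169°, 3 km): east 3 sin 169° = 0.57, north 3 cos 169° = -2.94
Net displacement: -8.26 east, -4.66 north. Direction back to start is (8.26, 4.66): bearing = atan2(8.26, 4.66) mod 360° = 60.57° ≈ 061°.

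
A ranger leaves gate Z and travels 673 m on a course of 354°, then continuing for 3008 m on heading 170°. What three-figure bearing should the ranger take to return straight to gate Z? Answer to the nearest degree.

349°

Leg 1 (354°, 673 m): east 673 sin 354° = -70.35, north 673 cos 354° = 669.31
Leg 2 (170°, 3008 m): east 3008 sin 170° = 522.33, north 3008 cos 170° = -2962.30
Net displacement: 451.99 east, -2292.99 north. Direction back to start is (-451.99, 2292.99): bearing = atan2(-451.99, 2292.99) mod 360° = 348.85° ≈ 349°.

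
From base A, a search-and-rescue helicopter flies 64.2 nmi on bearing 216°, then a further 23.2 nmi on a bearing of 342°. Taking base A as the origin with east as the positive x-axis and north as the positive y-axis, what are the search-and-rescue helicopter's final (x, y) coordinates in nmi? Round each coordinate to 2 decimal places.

(-44.91, -29.87)

Leg 1 (216°, 64.2 nmi): east 64.2 sin 216° = -37.74, north 64.2 cos 216° = -51.94
Leg 2 (342°, 23.2 nmi): east 23.2 sin 342° = -7.17, north 23.2 cos 342° = 22.06
Summing: -44.91 nmi east, -29.87 nmi north → (-44.91, -29.87).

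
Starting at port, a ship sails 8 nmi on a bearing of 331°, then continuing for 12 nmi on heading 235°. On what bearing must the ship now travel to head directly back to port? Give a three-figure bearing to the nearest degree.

090°

Leg 1 (331°, 8 nmi): east 8 sin 331° = -3.88, north 8 cos 331° = 7.00
Leg 2 (235°, 12 nmi): east 12 sin 235° = -9.83, north 12 cos 235° = -6.88
Net displacement: -13.71 east, 0.11 north. Direction back to start is (13.71, -0.11): bearing = atan2(13.71, -0.11) mod 360° = 90.48° ≈ 090°.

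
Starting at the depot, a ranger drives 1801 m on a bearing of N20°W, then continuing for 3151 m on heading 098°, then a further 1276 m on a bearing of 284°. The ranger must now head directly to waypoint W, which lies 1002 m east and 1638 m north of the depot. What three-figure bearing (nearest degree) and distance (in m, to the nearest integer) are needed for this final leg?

Leg 1 (N20°W, 1801 m): east 1801 sin 340° = -615.98, north 1801 cos 340° = 1692.39
Leg 2 (098°, 3151 m): east 3151 sin 98° = 3120.33, north 3151 cos 98° = -438.53
Leg 3 (284°, 1276 m): east 1276 sin 284° = -1238.10, north 1276 cos 284° = 308.69
Current position: (1266.26, 1562.54). Target: (1002, 1638). Remaining: Δeast = -264.26, Δnorth = 75.46.
Bearing = atan2(-264.26, 75.46) mod 360° = 285.94°; distance = √((-264.26)² + (75.46)²) = 274.821 m.

286°, 275 m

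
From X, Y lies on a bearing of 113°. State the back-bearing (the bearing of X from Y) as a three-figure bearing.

Back-bearing = 113° + 180° = 293°.

293°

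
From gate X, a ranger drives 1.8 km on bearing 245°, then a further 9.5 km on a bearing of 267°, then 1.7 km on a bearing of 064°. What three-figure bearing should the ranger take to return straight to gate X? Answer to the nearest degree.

087°

Leg 1 (245°, 1.8 km): east 1.8 sin 245° = -1.63, north 1.8 cos 245° = -0.76
Leg 2 (267°, 9.5 km): east 9.5 sin 267° = -9.49, north 9.5 cos 267° = -0.50
Leg 3 (064°, 1.7 km): east 1.7 sin 64° = 1.53, north 1.7 cos 64° = 0.75
Net displacement: -9.59 east, -0.51 north. Direction back to start is (9.59, 0.51): bearing = atan2(9.59, 0.51) mod 360° = 86.94° ≈ 087°.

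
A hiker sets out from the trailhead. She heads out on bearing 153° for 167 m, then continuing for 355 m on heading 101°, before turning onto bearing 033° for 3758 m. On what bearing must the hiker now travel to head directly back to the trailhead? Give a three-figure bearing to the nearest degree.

220°

Leg 1 (153°, 167 m): east 167 sin 153° = 75.82, north 167 cos 153° = -148.80
Leg 2 (101°, 355 m): east 355 sin 101° = 348.48, north 355 cos 101° = -67.74
Leg 3 (033°, 3758 m): east 3758 sin 33° = 2046.75, north 3758 cos 33° = 3151.72
Net displacement: 2471.05 east, 2935.19 north. Direction back to start is (-2471.05, -2935.19): bearing = atan2(-2471.05, -2935.19) mod 360° = 220.09° ≈ 220°.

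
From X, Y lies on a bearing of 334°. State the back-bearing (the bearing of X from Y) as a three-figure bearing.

154°

Back-bearing = 334° − 180° = 154°.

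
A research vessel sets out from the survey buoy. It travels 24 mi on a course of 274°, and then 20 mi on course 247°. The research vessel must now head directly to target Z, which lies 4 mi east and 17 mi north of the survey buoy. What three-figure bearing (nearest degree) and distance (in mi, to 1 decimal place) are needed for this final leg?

063°, 51.8 mi

Leg 1 (274°, 24 mi): east 24 sin 274° = -23.94, north 24 cos 274° = 1.67
Leg 2 (247°, 20 mi): east 20 sin 247° = -18.41, north 20 cos 247° = -7.81
Current position: (-42.35, -6.14). Target: (4, 17). Remaining: Δeast = 46.35, Δnorth = 23.14.
Bearing = atan2(46.35, 23.14) mod 360° = 63.47°; distance = √((46.35)² + (23.14)²) = 51.807 mi.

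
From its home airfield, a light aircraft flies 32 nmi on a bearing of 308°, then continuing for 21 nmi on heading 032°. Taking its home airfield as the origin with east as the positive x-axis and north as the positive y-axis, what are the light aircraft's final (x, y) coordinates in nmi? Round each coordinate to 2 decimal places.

(-14.09, 37.51)

Leg 1 (308°, 32 nmi): east 32 sin 308° = -25.22, north 32 cos 308° = 19.70
Leg 2 (032°, 21 nmi): east 21 sin 32° = 11.13, north 21 cos 32° = 17.81
Summing: -14.09 nmi east, 37.51 nmi north → (-14.09, 37.51).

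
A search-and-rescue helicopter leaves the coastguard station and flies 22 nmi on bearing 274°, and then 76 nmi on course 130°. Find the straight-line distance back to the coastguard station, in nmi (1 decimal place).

59.6 nmi

Leg 1 (274°, 22 nmi): east 22 sin 274° = -21.95, north 22 cos 274° = 1.53
Leg 2 (130°, 76 nmi): east 76 sin 130° = 58.22, north 76 cos 130° = -48.85
Net: 36.27 east, -47.32 north. Distance = √((36.27)² + (-47.32)²) = 59.621 nmi.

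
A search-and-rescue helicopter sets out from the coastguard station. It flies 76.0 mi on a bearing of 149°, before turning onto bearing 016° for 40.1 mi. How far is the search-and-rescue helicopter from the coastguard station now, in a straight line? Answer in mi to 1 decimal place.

56.8 mi

Leg 1 (149°, 76.0 mi): east 76.0 sin 149° = 39.14, north 76.0 cos 149° = -65.14
Leg 2 (016°, 40.1 mi): east 40.1 sin 16° = 11.05, north 40.1 cos 16° = 38.55
Net: 50.20 east, -26.60 north. Distance = √((50.20)² + (-26.60)²) = 56.808 mi.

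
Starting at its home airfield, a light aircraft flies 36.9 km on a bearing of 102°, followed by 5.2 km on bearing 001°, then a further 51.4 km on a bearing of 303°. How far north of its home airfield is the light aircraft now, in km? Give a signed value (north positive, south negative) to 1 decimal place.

Leg 1 (102°, 36.9 km): east 36.9 sin 102° = 36.09, north 36.9 cos 102° = -7.67
Leg 2 (001°, 5.2 km): east 5.2 sin 1° = 0.09, north 5.2 cos 1° = 5.20
Leg 3 (303°, 51.4 km): east 51.4 sin 303° = -43.11, north 51.4 cos 303° = 27.99
Net north component: 25.52 km.

25.5 km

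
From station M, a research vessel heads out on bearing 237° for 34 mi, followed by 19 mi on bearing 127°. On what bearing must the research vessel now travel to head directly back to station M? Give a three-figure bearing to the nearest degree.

Leg 1 (237°, 34 mi): east 34 sin 237° = -28.51, north 34 cos 237° = -18.52
Leg 2 (127°, 19 mi): east 19 sin 127° = 15.17, north 19 cos 127° = -11.43
Net displacement: -13.34 east, -29.95 north. Direction back to start is (13.34, 29.95): bearing = atan2(13.34, 29.95) mod 360° = 24.01° ≈ 024°.

024°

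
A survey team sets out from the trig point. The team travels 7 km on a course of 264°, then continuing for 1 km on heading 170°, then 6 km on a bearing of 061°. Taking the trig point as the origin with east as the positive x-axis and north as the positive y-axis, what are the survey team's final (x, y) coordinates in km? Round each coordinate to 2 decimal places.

(-1.54, 1.19)

Leg 1 (264°, 7 km): east 7 sin 264° = -6.96, north 7 cos 264° = -0.73
Leg 2 (170°, 1 km): east 1 sin 170° = 0.17, north 1 cos 170° = -0.98
Leg 3 (061°, 6 km): east 6 sin 61° = 5.25, north 6 cos 61° = 2.91
Summing: -1.54 km east, 1.19 km north → (-1.54, 1.19).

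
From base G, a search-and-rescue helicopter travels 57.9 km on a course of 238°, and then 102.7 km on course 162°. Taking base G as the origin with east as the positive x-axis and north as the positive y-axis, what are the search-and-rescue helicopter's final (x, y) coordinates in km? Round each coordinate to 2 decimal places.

(-17.37, -128.36)

Leg 1 (238°, 57.9 km): east 57.9 sin 238° = -49.10, north 57.9 cos 238° = -30.68
Leg 2 (162°, 102.7 km): east 102.7 sin 162° = 31.74, north 102.7 cos 162° = -97.67
Summing: -17.37 km east, -128.36 km north → (-17.37, -128.36).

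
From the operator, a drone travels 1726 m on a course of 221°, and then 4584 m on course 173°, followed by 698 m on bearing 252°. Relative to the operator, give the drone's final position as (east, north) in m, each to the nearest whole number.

(-1238, -6068)

Leg 1 (221°, 1726 m): east 1726 sin 221° = -1132.36, north 1726 cos 221° = -1302.63
Leg 2 (173°, 4584 m): east 4584 sin 173° = 558.65, north 4584 cos 173° = -4549.83
Leg 3 (252°, 698 m): east 698 sin 252° = -663.84, north 698 cos 252° = -215.69
Summing: -1237.55 m east, -6068.15 m north → (-1238, -6068).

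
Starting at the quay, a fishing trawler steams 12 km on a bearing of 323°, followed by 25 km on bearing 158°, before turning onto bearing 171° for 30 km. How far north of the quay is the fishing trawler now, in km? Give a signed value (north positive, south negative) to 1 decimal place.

-43.2 km

Leg 1 (323°, 12 km): east 12 sin 323° = -7.22, north 12 cos 323° = 9.58
Leg 2 (158°, 25 km): east 25 sin 158° = 9.37, north 25 cos 158° = -23.18
Leg 3 (171°, 30 km): east 30 sin 171° = 4.69, north 30 cos 171° = -29.63
Net north component: -43.23 km.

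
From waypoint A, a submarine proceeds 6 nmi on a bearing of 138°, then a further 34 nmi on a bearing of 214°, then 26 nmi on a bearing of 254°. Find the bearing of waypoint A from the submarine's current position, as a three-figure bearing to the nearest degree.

045°

Leg 1 (138°, 6 nmi): east 6 sin 138° = 4.01, north 6 cos 138° = -4.46
Leg 2 (214°, 34 nmi): east 34 sin 214° = -19.01, north 34 cos 214° = -28.19
Leg 3 (254°, 26 nmi): east 26 sin 254° = -24.99, north 26 cos 254° = -7.17
Net displacement: -39.99 east, -39.81 north. Direction back to start is (39.99, 39.81): bearing = atan2(39.99, 39.81) mod 360° = 45.13° ≈ 045°.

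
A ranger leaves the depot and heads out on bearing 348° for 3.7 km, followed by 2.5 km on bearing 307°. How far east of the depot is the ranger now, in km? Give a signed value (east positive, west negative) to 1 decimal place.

-2.8 km

Leg 1 (348°, 3.7 km): east 3.7 sin 348° = -0.77, north 3.7 cos 348° = 3.62
Leg 2 (307°, 2.5 km): east 2.5 sin 307° = -2.00, north 2.5 cos 307° = 1.50
Net east component: -2.77 km.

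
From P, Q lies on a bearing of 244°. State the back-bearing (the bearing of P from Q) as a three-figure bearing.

064°

Back-bearing = 244° − 180° = 064°.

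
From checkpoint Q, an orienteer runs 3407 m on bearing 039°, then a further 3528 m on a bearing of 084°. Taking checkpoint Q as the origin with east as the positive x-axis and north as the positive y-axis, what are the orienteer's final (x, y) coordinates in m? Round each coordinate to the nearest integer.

Leg 1 (039°, 3407 m): east 3407 sin 39° = 2144.09, north 3407 cos 39° = 2647.74
Leg 2 (084°, 3528 m): east 3528 sin 84° = 3508.67, north 3528 cos 84° = 368.78
Summing: 5652.77 m east, 3016.51 m north → (5653, 3017).

(5653, 3017)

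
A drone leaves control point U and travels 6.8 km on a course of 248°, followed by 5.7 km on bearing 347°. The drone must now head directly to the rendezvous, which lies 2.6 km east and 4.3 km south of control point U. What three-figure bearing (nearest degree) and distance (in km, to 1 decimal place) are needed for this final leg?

126°, 12.5 km

Leg 1 (248°, 6.8 km): east 6.8 sin 248° = -6.30, north 6.8 cos 248° = -2.55
Leg 2 (347°, 5.7 km): east 5.7 sin 347° = -1.28, north 5.7 cos 347° = 5.55
Current position: (-7.59, 3.01). Target: (2.6, -4.3). Remaining: Δeast = 10.19, Δnorth = -7.31.
Bearing = atan2(10.19, -7.31) mod 360° = 125.65°; distance = √((10.19)² + (-7.31)²) = 12.536 km.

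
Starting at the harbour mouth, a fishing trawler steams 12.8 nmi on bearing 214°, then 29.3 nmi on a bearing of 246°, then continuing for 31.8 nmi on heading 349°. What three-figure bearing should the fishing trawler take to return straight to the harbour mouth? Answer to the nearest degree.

102°

Leg 1 (214°, 12.8 nmi): east 12.8 sin 214° = -7.16, north 12.8 cos 214° = -10.61
Leg 2 (246°, 29.3 nmi): east 29.3 sin 246° = -26.77, north 29.3 cos 246° = -11.92
Leg 3 (349°, 31.8 nmi): east 31.8 sin 349° = -6.07, north 31.8 cos 349° = 31.22
Net displacement: -39.99 east, 8.69 north. Direction back to start is (39.99, -8.69): bearing = atan2(39.99, -8.69) mod 360° = 102.25° ≈ 102°.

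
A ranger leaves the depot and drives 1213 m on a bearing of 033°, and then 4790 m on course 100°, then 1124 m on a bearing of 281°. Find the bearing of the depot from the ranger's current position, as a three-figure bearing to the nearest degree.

Leg 1 (033°, 1213 m): east 1213 sin 33° = 660.65, north 1213 cos 33° = 1017.31
Leg 2 (100°, 4790 m): east 4790 sin 100° = 4717.23, north 4790 cos 100° = -831.77
Leg 3 (281°, 1124 m): east 1124 sin 281° = -1103.35, north 1124 cos 281° = 214.47
Net displacement: 4274.53 east, 400.00 north. Direction back to start is (-4274.53, -400.00): bearing = atan2(-4274.53, -400.00) mod 360° = 264.65° ≈ 265°.

265°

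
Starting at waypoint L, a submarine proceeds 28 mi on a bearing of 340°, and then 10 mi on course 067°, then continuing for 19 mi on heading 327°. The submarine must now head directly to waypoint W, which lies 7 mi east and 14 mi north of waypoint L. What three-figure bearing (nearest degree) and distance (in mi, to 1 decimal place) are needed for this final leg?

Leg 1 (340°, 28 mi): east 28 sin 340° = -9.58, north 28 cos 340° = 26.31
Leg 2 (067°, 10 mi): east 10 sin 67° = 9.21, north 10 cos 67° = 3.91
Leg 3 (327°, 19 mi): east 19 sin 327° = -10.35, north 19 cos 327° = 15.93
Current position: (-10.72, 46.15). Target: (7, 14). Remaining: Δeast = 17.72, Δnorth = -32.15.
Bearing = atan2(17.72, -32.15) mod 360° = 151.14°; distance = √((17.72)² + (-32.15)²) = 36.713 mi.

151°, 36.7 mi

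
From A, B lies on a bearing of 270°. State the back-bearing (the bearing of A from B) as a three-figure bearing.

Back-bearing = 270° − 180° = 090°.

090°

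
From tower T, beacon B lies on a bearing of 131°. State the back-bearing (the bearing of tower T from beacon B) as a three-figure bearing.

311°

Back-bearing = 131° + 180° = 311°.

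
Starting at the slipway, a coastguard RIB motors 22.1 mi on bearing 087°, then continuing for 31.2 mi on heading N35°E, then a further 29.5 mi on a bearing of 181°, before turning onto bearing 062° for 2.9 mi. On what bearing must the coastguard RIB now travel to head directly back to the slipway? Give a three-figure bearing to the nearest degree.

272°

Leg 1 (087°, 22.1 mi): east 22.1 sin 87° = 22.07, north 22.1 cos 87° = 1.16
Leg 2 (N35°E, 31.2 mi): east 31.2 sin 35° = 17.90, north 31.2 cos 35° = 25.56
Leg 3 (181°, 29.5 mi): east 29.5 sin 181° = -0.51, north 29.5 cos 181° = -29.50
Leg 4 (062°, 2.9 mi): east 2.9 sin 62° = 2.56, north 2.9 cos 62° = 1.36
Net displacement: 42.01 east, -1.42 north. Direction back to start is (-42.01, 1.42): bearing = atan2(-42.01, 1.42) mod 360° = 271.94° ≈ 272°.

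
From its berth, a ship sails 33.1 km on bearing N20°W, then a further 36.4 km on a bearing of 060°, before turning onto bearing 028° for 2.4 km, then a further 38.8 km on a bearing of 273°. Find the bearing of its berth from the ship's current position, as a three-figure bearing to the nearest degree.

Leg 1 (N20°W, 33.1 km): east 33.1 sin 340° = -11.32, north 33.1 cos 340° = 31.10
Leg 2 (060°, 36.4 km): east 36.4 sin 60° = 31.52, north 36.4 cos 60° = 18.20
Leg 3 (028°, 2.4 km): east 2.4 sin 28° = 1.13, north 2.4 cos 28° = 2.12
Leg 4 (273°, 38.8 km): east 38.8 sin 273° = -38.75, north 38.8 cos 273° = 2.03
Net displacement: -17.42 east, 53.45 north. Direction back to start is (17.42, -53.45): bearing = atan2(17.42, -53.45) mod 360° = 161.95° ≈ 162°.

162°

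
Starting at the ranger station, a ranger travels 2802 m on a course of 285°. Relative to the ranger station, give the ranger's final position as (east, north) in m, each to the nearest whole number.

Leg 1 (285°, 2802 m): east 2802 sin 285° = -2706.52, north 2802 cos 285° = 725.21
Summing: -2706.52 m east, 725.21 m north → (-2707, 725).

(-2707, 725)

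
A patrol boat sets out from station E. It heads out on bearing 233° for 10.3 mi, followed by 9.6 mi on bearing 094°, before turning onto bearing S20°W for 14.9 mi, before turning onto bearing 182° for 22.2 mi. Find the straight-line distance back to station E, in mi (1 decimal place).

43.3 mi

Leg 1 (233°, 10.3 mi): east 10.3 sin 233° = -8.23, north 10.3 cos 233° = -6.20
Leg 2 (094°, 9.6 mi): east 9.6 sin 94° = 9.58, north 9.6 cos 94° = -0.67
Leg 3 (S20°W, 14.9 mi): east 14.9 sin 200° = -5.10, north 14.9 cos 200° = -14.00
Leg 4 (182°, 22.2 mi): east 22.2 sin 182° = -0.77, north 22.2 cos 182° = -22.19
Net: -4.52 east, -43.06 north. Distance = √((-4.52)² + (-43.06)²) = 43.293 mi.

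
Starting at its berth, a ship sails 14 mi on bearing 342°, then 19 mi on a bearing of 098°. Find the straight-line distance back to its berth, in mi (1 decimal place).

Leg 1 (342°, 14 mi): east 14 sin 342° = -4.33, north 14 cos 342° = 13.31
Leg 2 (098°, 19 mi): east 19 sin 98° = 18.82, north 19 cos 98° = -2.64
Net: 14.49 east, 10.67 north. Distance = √((14.49)² + (10.67)²) = 17.994 mi.

18.0 mi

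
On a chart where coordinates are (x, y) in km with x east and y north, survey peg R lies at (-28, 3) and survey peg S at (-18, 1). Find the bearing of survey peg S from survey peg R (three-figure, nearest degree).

Δeast = -18 − -28 = 10.00; Δnorth = 1 − 3 = -2.00.
Bearing = atan2(Δeast, Δnorth) mod 360° = 101.31° ≈ 101°.

101°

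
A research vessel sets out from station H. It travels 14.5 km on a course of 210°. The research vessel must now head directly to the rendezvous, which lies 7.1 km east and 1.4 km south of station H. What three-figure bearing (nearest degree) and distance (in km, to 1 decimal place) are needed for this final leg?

Leg 1 (210°, 14.5 km): east 14.5 sin 210° = -7.25, north 14.5 cos 210° = -12.56
Current position: (-7.25, -12.56). Target: (7.1, -1.4). Remaining: Δeast = 14.35, Δnorth = 11.16.
Bearing = atan2(14.35, 11.16) mod 360° = 52.13°; distance = √((14.35)² + (11.16)²) = 18.177 km.

052°, 18.2 km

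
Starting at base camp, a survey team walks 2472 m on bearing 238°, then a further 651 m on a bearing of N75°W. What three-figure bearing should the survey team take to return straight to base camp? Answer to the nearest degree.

Leg 1 (238°, 2472 m): east 2472 sin 238° = -2096.37, north 2472 cos 238° = -1309.96
Leg 2 (N75°W, 651 m): east 651 sin 285° = -628.82, north 651 cos 285° = 168.49
Net displacement: -2725.19 east, -1141.47 north. Direction back to start is (2725.19, 1141.47): bearing = atan2(2725.19, 1141.47) mod 360° = 67.27° ≈ 067°.

067°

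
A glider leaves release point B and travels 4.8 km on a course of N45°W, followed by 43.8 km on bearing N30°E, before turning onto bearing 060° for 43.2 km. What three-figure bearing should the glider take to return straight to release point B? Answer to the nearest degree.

Leg 1 (N45°W, 4.8 km): east 4.8 sin 315° = -3.39, north 4.8 cos 315° = 3.39
Leg 2 (N30°E, 43.8 km): east 43.8 sin 30° = 21.90, north 43.8 cos 30° = 37.93
Leg 3 (060°, 43.2 km): east 43.2 sin 60° = 37.41, north 43.2 cos 60° = 21.60
Net displacement: 55.92 east, 62.93 north. Direction back to start is (-55.92, -62.93): bearing = atan2(-55.92, -62.93) mod 360° = 221.63° ≈ 222°.

222°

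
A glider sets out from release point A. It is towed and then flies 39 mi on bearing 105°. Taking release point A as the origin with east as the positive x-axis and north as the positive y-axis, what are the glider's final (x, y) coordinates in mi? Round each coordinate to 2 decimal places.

Leg 1 (105°, 39 mi): east 39 sin 105° = 37.67, north 39 cos 105° = -10.09
Summing: 37.67 mi east, -10.09 mi north → (37.67, -10.09).

(37.67, -10.09)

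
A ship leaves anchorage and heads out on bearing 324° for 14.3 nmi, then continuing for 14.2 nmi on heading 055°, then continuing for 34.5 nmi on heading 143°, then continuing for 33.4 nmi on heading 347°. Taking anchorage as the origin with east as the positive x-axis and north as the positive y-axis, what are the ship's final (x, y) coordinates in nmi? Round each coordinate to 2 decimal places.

(16.48, 24.70)

Leg 1 (324°, 14.3 nmi): east 14.3 sin 324° = -8.41, north 14.3 cos 324° = 11.57
Leg 2 (055°, 14.2 nmi): east 14.2 sin 55° = 11.63, north 14.2 cos 55° = 8.14
Leg 3 (143°, 34.5 nmi): east 34.5 sin 143° = 20.76, north 34.5 cos 143° = -27.55
Leg 4 (347°, 33.4 nmi): east 33.4 sin 347° = -7.51, north 33.4 cos 347° = 32.54
Summing: 16.48 nmi east, 24.70 nmi north → (16.48, 24.70).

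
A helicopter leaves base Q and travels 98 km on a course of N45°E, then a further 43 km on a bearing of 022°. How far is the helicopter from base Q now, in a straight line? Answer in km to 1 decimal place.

138.6 km

Leg 1 (N45°E, 98 km): east 98 sin 45° = 69.30, north 98 cos 45° = 69.30
Leg 2 (022°, 43 km): east 43 sin 22° = 16.11, north 43 cos 22° = 39.87
Net: 85.40 east, 109.17 north. Distance = √((85.40)² + (109.17)²) = 138.604 km.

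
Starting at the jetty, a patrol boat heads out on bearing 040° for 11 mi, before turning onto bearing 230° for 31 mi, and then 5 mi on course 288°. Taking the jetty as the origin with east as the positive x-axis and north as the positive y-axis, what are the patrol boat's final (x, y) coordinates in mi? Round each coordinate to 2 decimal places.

(-21.43, -9.95)

Leg 1 (040°, 11 mi): east 11 sin 40° = 7.07, north 11 cos 40° = 8.43
Leg 2 (230°, 31 mi): east 31 sin 230° = -23.75, north 31 cos 230° = -19.93
Leg 3 (288°, 5 mi): east 5 sin 288° = -4.76, north 5 cos 288° = 1.55
Summing: -21.43 mi east, -9.95 mi north → (-21.43, -9.95).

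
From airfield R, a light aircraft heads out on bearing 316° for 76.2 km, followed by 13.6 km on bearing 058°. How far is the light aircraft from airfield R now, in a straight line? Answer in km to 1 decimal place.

Leg 1 (316°, 76.2 km): east 76.2 sin 316° = -52.93, north 76.2 cos 316° = 54.81
Leg 2 (058°, 13.6 km): east 13.6 sin 58° = 11.53, north 13.6 cos 58° = 7.21
Net: -41.40 east, 62.02 north. Distance = √((-41.40)² + (62.02)²) = 74.569 km.

74.6 km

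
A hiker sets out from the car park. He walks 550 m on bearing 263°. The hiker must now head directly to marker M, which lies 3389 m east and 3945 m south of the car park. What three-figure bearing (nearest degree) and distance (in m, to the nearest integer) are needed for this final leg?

Leg 1 (263°, 550 m): east 550 sin 263° = -545.90, north 550 cos 263° = -67.03
Current position: (-545.90, -67.03). Target: (3389, -3945). Remaining: Δeast = 3934.90, Δnorth = -3877.97.
Bearing = atan2(3934.90, -3877.97) mod 360° = 134.58°; distance = √((3934.90)² + (-3877.97)²) = 5524.682 m.

135°, 5525 m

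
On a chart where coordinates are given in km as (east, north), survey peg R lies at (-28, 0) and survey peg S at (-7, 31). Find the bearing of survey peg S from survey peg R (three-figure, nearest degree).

034°

Δeast = -7 − -28 = 21.00; Δnorth = 31 − 0 = 31.00.
Bearing = atan2(Δeast, Δnorth) mod 360° = 34.11° ≈ 034°.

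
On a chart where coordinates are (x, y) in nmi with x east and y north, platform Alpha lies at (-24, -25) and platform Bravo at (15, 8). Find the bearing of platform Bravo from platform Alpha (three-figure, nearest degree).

Δeast = 15 − -24 = 39.00; Δnorth = 8 − -25 = 33.00.
Bearing = atan2(Δeast, Δnorth) mod 360° = 49.76° ≈ 050°.

050°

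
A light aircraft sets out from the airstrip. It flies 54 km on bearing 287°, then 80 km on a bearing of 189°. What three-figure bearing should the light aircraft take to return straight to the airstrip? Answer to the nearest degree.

Leg 1 (287°, 54 km): east 54 sin 287° = -51.64, north 54 cos 287° = 15.79
Leg 2 (189°, 80 km): east 80 sin 189° = -12.51, north 80 cos 189° = -79.02
Net displacement: -64.16 east, -63.23 north. Direction back to start is (64.16, 63.23): bearing = atan2(64.16, 63.23) mod 360° = 45.42° ≈ 045°.

045°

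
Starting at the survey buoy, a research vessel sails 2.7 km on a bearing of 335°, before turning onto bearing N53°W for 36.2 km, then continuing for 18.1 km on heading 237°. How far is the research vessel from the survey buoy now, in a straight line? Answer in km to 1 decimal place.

47.5 km

Leg 1 (335°, 2.7 km): east 2.7 sin 335° = -1.14, north 2.7 cos 335° = 2.45
Leg 2 (N53°W, 36.2 km): east 36.2 sin 307° = -28.91, north 36.2 cos 307° = 21.79
Leg 3 (237°, 18.1 km): east 18.1 sin 237° = -15.18, north 18.1 cos 237° = -9.86
Net: -45.23 east, 14.37 north. Distance = √((-45.23)² + (14.37)²) = 47.461 km.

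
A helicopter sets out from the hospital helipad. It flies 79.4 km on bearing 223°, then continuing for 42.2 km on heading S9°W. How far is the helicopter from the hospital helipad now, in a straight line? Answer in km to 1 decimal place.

Leg 1 (223°, 79.4 km): east 79.4 sin 223° = -54.15, north 79.4 cos 223° = -58.07
Leg 2 (S9°W, 42.2 km): east 42.2 sin 189° = -6.60, north 42.2 cos 189° = -41.68
Net: -60.75 east, -99.75 north. Distance = √((-60.75)² + (-99.75)²) = 116.794 km.

116.8 km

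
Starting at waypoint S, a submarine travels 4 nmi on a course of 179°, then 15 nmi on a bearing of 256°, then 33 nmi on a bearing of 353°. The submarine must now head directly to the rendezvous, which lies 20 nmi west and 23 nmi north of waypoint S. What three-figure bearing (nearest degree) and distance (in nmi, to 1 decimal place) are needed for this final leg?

Leg 1 (179°, 4 nmi): east 4 sin 179° = 0.07, north 4 cos 179° = -4.00
Leg 2 (256°, 15 nmi): east 15 sin 256° = -14.55, north 15 cos 256° = -3.63
Leg 3 (353°, 33 nmi): east 33 sin 353° = -4.02, north 33 cos 353° = 32.75
Current position: (-18.51, 25.13). Target: (-20, 23). Remaining: Δeast = -1.49, Δnorth = -2.13.
Bearing = atan2(-1.49, -2.13) mod 360° = 215.09°; distance = √((-1.49)² + (-2.13)²) = 2.598 nmi.

215°, 2.6 nmi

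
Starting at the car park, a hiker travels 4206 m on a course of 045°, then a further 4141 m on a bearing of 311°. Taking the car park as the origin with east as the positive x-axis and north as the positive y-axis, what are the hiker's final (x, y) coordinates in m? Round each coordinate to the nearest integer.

(-151, 5691)

Leg 1 (045°, 4206 m): east 4206 sin 45° = 2974.09, north 4206 cos 45° = 2974.09
Leg 2 (311°, 4141 m): east 4141 sin 311° = -3125.25, north 4141 cos 311° = 2716.74
Summing: -151.16 m east, 5690.83 m north → (-151, 5691).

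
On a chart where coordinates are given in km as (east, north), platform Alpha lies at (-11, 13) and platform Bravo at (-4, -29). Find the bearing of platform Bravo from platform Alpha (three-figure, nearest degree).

Δeast = -4 − -11 = 7.00; Δnorth = -29 − 13 = -42.00.
Bearing = atan2(Δeast, Δnorth) mod 360° = 170.54° ≈ 171°.

171°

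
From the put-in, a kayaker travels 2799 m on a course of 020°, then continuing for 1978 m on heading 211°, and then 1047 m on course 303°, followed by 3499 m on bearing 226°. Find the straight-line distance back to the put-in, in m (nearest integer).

Leg 1 (020°, 2799 m): east 2799 sin 20° = 957.31, north 2799 cos 20° = 2630.20
Leg 2 (211°, 1978 m): east 1978 sin 211° = -1018.75, north 1978 cos 211° = -1695.48
Leg 3 (303°, 1047 m): east 1047 sin 303° = -878.09, north 1047 cos 303° = 570.24
Leg 4 (226°, 3499 m): east 3499 sin 226° = -2516.97, north 3499 cos 226° = -2430.61
Net: -3456.49 east, -925.65 north. Distance = √((-3456.49)² + (-925.65)²) = 3578.288 m.

3578 m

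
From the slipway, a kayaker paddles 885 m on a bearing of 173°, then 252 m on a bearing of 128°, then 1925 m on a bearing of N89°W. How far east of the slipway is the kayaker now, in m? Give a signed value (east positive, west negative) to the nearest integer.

Leg 1 (173°, 885 m): east 885 sin 173° = 107.85, north 885 cos 173° = -878.40
Leg 2 (128°, 252 m): east 252 sin 128° = 198.58, north 252 cos 128° = -155.15
Leg 3 (N89°W, 1925 m): east 1925 sin 271° = -1924.71, north 1925 cos 271° = 33.60
Net east component: -1618.27 m.

-1618 m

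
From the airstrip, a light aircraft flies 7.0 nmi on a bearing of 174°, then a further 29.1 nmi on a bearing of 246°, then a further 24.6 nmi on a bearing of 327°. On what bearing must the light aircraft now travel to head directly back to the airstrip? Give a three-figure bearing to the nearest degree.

093°

Leg 1 (174°, 7.0 nmi): east 7.0 sin 174° = 0.73, north 7.0 cos 174° = -6.96
Leg 2 (246°, 29.1 nmi): east 29.1 sin 246° = -26.58, north 29.1 cos 246° = -11.84
Leg 3 (327°, 24.6 nmi): east 24.6 sin 327° = -13.40, north 24.6 cos 327° = 20.63
Net displacement: -39.25 east, 1.83 north. Direction back to start is (39.25, -1.83): bearing = atan2(39.25, -1.83) mod 360° = 92.67° ≈ 093°.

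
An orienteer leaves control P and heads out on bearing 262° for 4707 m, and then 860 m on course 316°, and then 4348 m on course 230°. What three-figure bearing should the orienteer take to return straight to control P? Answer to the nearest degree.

Leg 1 (262°, 4707 m): east 4707 sin 262° = -4661.19, north 4707 cos 262° = -655.09
Leg 2 (316°, 860 m): east 860 sin 316° = -597.41, north 860 cos 316° = 618.63
Leg 3 (230°, 4348 m): east 4348 sin 230° = -3330.76, north 4348 cos 230° = -2794.84
Net displacement: -8589.36 east, -2831.30 north. Direction back to start is (8589.36, 2831.30): bearing = atan2(8589.36, 2831.30) mod 360° = 71.76° ≈ 072°.

072°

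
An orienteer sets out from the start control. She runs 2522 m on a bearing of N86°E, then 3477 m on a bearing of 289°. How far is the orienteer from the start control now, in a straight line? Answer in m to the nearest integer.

1519 m

Leg 1 (N86°E, 2522 m): east 2522 sin 86° = 2515.86, north 2522 cos 86° = 175.93
Leg 2 (289°, 3477 m): east 3477 sin 289° = -3287.57, north 3477 cos 289° = 1132.00
Net: -771.71 east, 1307.93 north. Distance = √((-771.71)² + (1307.93)²) = 1518.621 m.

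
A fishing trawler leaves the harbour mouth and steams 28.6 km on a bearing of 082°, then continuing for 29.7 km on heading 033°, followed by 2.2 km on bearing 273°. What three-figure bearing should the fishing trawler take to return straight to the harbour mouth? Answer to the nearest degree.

236°

Leg 1 (082°, 28.6 km): east 28.6 sin 82° = 28.32, north 28.6 cos 82° = 3.98
Leg 2 (033°, 29.7 km): east 29.7 sin 33° = 16.18, north 29.7 cos 33° = 24.91
Leg 3 (273°, 2.2 km): east 2.2 sin 273° = -2.20, north 2.2 cos 273° = 0.12
Net displacement: 42.30 east, 29.00 north. Direction back to start is (-42.30, -29.00): bearing = atan2(-42.30, -29.00) mod 360° = 235.56° ≈ 236°.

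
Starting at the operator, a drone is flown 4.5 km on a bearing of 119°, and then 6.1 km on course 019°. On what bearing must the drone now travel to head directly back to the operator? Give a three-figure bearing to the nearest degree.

Leg 1 (119°, 4.5 km): east 4.5 sin 119° = 3.94, north 4.5 cos 119° = -2.18
Leg 2 (019°, 6.1 km): east 6.1 sin 19° = 1.99, north 6.1 cos 19° = 5.77
Net displacement: 5.92 east, 3.59 north. Direction back to start is (-5.92, -3.59): bearing = atan2(-5.92, -3.59) mod 360° = 238.80° ≈ 239°.

239°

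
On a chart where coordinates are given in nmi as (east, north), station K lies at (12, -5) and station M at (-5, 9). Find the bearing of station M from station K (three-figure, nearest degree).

309°

Δeast = -5 − 12 = -17.00; Δnorth = 9 − -5 = 14.00.
Bearing = atan2(Δeast, Δnorth) mod 360° = 309.47° ≈ 309°.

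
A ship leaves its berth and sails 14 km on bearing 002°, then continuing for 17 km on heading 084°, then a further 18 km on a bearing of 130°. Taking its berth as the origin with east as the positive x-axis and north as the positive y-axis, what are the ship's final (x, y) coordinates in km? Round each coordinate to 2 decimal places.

(31.18, 4.20)

Leg 1 (002°, 14 km): east 14 sin 2° = 0.49, north 14 cos 2° = 13.99
Leg 2 (084°, 17 km): east 17 sin 84° = 16.91, north 17 cos 84° = 1.78
Leg 3 (130°, 18 km): east 18 sin 130° = 13.79, north 18 cos 130° = -11.57
Summing: 31.18 km east, 4.20 km north → (31.18, 4.20).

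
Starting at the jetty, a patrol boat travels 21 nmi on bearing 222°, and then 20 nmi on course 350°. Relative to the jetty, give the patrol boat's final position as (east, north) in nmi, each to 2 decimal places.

Leg 1 (222°, 21 nmi): east 21 sin 222° = -14.05, north 21 cos 222° = -15.61
Leg 2 (350°, 20 nmi): east 20 sin 350° = -3.47, north 20 cos 350° = 19.70
Summing: -17.52 nmi east, 4.09 nmi north → (-17.52, 4.09).

(-17.52, 4.09)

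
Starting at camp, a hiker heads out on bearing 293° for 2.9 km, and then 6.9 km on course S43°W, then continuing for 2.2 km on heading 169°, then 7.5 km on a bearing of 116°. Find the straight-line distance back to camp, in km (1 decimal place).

Leg 1 (293°, 2.9 km): east 2.9 sin 293° = -2.67, north 2.9 cos 293° = 1.13
Leg 2 (S43°W, 6.9 km): east 6.9 sin 223° = -4.71, north 6.9 cos 223° = -5.05
Leg 3 (169°, 2.2 km): east 2.2 sin 169° = 0.42, north 2.2 cos 169° = -2.16
Leg 4 (116°, 7.5 km): east 7.5 sin 116° = 6.74, north 7.5 cos 116° = -3.29
Net: -0.21 east, -9.36 north. Distance = √((-0.21)² + (-9.36)²) = 9.363 km.

9.4 km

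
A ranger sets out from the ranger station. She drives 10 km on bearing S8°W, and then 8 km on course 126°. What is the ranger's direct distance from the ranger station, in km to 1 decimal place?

Leg 1 (S8°W, 10 km): east 10 sin 188° = -1.39, north 10 cos 188° = -9.90
Leg 2 (126°, 8 km): east 8 sin 126° = 6.47, north 8 cos 126° = -4.70
Net: 5.08 east, -14.60 north. Distance = √((5.08)² + (-14.60)²) = 15.463 km.

15.5 km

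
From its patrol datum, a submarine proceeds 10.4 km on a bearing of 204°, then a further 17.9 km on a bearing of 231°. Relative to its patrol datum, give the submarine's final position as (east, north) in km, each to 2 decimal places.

Leg 1 (204°, 10.4 km): east 10.4 sin 204° = -4.23, north 10.4 cos 204° = -9.50
Leg 2 (231°, 17.9 km): east 17.9 sin 231° = -13.91, north 17.9 cos 231° = -11.26
Summing: -18.14 km east, -20.77 km north → (-18.14, -20.77).

(-18.14, -20.77)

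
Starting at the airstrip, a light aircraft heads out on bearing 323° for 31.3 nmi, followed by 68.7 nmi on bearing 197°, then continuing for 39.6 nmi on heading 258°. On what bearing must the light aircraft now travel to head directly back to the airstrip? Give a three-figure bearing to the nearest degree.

058°

Leg 1 (323°, 31.3 nmi): east 31.3 sin 323° = -18.84, north 31.3 cos 323° = 25.00
Leg 2 (197°, 68.7 nmi): east 68.7 sin 197° = -20.09, north 68.7 cos 197° = -65.70
Leg 3 (258°, 39.6 nmi): east 39.6 sin 258° = -38.73, north 39.6 cos 258° = -8.23
Net displacement: -77.66 east, -48.93 north. Direction back to start is (77.66, 48.93): bearing = atan2(77.66, 48.93) mod 360° = 57.78° ≈ 058°.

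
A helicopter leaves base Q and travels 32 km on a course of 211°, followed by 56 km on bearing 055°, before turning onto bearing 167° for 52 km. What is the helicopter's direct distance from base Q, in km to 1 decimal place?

61.7 km

Leg 1 (211°, 32 km): east 32 sin 211° = -16.48, north 32 cos 211° = -27.43
Leg 2 (055°, 56 km): east 56 sin 55° = 45.87, north 56 cos 55° = 32.12
Leg 3 (167°, 52 km): east 52 sin 167° = 11.70, north 52 cos 167° = -50.67
Net: 41.09 east, -45.98 north. Distance = √((41.09)² + (-45.98)²) = 61.661 km.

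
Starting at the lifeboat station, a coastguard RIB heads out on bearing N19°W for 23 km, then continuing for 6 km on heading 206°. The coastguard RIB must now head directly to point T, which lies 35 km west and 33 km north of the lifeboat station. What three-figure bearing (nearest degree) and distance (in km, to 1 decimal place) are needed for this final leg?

Leg 1 (N19°W, 23 km): east 23 sin 341° = -7.49, north 23 cos 341° = 21.75
Leg 2 (206°, 6 km): east 6 sin 206° = -2.63, north 6 cos 206° = -5.39
Current position: (-10.12, 16.35). Target: (-35, 33). Remaining: Δeast = -24.88, Δnorth = 16.65.
Bearing = atan2(-24.88, 16.65) mod 360° = 303.78°; distance = √((-24.88)² + (16.65)²) = 29.936 km.

304°, 29.9 km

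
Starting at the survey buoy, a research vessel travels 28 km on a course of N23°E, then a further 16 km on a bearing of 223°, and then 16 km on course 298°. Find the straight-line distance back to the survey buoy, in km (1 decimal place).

25.8 km

Leg 1 (N23°E, 28 km): east 28 sin 23° = 10.94, north 28 cos 23° = 25.77
Leg 2 (223°, 16 km): east 16 sin 223° = -10.91, north 16 cos 223° = -11.70
Leg 3 (298°, 16 km): east 16 sin 298° = -14.13, north 16 cos 298° = 7.51
Net: -14.10 east, 21.58 north. Distance = √((-14.10)² + (21.58)²) = 25.781 km.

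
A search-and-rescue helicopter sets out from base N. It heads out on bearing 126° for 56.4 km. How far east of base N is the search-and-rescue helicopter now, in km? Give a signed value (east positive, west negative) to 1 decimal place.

Leg 1 (126°, 56.4 km): east 56.4 sin 126° = 45.63, north 56.4 cos 126° = -33.15
Net east component: 45.63 km.

45.6 km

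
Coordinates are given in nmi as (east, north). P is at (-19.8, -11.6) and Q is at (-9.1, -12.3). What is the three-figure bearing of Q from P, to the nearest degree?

Δeast = -9.1 − -19.8 = 10.70; Δnorth = -12.3 − -11.6 = -0.70.
Bearing = atan2(Δeast, Δnorth) mod 360° = 93.74° ≈ 094°.

094°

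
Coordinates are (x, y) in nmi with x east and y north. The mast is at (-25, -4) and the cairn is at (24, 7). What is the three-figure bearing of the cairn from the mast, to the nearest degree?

077°

Δeast = 24 − -25 = 49.00; Δnorth = 7 − -4 = 11.00.
Bearing = atan2(Δeast, Δnorth) mod 360° = 77.35° ≈ 077°.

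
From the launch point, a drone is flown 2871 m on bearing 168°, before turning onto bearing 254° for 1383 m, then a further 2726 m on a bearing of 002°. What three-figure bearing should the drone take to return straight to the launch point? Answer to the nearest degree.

054°

Leg 1 (168°, 2871 m): east 2871 sin 168° = 596.91, north 2871 cos 168° = -2808.26
Leg 2 (254°, 1383 m): east 1383 sin 254° = -1329.42, north 1383 cos 254° = -381.21
Leg 3 (002°, 2726 m): east 2726 sin 2° = 95.14, north 2726 cos 2° = 2724.34
Net displacement: -637.37 east, -465.13 north. Direction back to start is (637.37, 465.13): bearing = atan2(637.37, 465.13) mod 360° = 53.88° ≈ 054°.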